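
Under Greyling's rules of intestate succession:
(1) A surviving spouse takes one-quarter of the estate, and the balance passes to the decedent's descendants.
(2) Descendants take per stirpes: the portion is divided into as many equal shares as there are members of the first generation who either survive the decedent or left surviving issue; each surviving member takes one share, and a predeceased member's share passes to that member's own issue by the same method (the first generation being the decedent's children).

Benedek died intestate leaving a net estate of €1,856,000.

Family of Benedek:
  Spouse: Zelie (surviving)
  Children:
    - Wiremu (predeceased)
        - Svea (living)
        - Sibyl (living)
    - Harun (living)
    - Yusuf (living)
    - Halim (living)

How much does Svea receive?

Svea receives €174,000.

Zelie takes one-quarter of €1,856,000 = €464,000. The remaining €1,392,000 passes to the descendants.
The descendants' portion (€1,392,000) is divided into 4 shares of €348,000: Harun, Yusuf, and Halim each take €348,000; Wiremu's €348,000 share passes to Wiremu's issue.
Wiremu's share (€348,000) is divided into 2 shares of €174,000: Svea and Sibyl each take €174,000.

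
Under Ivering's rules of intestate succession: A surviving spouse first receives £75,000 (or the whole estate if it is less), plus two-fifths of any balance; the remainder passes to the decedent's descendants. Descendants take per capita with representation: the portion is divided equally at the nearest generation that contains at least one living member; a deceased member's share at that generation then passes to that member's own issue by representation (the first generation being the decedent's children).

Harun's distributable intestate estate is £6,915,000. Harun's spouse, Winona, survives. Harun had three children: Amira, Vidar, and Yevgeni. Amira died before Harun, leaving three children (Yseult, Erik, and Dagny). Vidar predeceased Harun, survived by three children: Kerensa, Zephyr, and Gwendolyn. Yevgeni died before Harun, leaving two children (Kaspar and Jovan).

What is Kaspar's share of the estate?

Kaspar receives £513,000.

Winona first takes £75,000, leaving a balance of £6,840,000. Winona then takes two-fifths of the balance (£2,736,000), for a total of £2,811,000. The remaining £4,104,000 passes to the descendants.
No child survives, so the initial division is made at the grandchildren's generation.
The descendants' portion (£4,104,000) is divided into 8 shares of £513,000: Yseult, Erik, Dagny, Kerensa, Zephyr, Gwendolyn, Kaspar, and Jovan each take £513,000.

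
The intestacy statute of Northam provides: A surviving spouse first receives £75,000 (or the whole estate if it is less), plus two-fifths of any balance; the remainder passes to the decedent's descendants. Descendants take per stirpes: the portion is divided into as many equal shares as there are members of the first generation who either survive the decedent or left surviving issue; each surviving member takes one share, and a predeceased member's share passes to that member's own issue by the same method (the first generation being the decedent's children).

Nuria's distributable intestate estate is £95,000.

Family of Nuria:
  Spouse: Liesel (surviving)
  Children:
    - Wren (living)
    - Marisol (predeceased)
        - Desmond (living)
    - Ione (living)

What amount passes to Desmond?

Desmond receives £4,000.

Liesel first takes £75,000, leaving a balance of £20,000. Liesel then takes two-fifths of the balance (£8,000), for a total of £83,000. The remaining £12,000 passes to the descendants.
The descendants' portion (£12,000) is divided into 3 shares of £4,000: Wren and Ione each take £4,000; Marisol's £4,000 share passes to Marisol's issue.
Marisol's share (£4,000) passes entirely to Desmond.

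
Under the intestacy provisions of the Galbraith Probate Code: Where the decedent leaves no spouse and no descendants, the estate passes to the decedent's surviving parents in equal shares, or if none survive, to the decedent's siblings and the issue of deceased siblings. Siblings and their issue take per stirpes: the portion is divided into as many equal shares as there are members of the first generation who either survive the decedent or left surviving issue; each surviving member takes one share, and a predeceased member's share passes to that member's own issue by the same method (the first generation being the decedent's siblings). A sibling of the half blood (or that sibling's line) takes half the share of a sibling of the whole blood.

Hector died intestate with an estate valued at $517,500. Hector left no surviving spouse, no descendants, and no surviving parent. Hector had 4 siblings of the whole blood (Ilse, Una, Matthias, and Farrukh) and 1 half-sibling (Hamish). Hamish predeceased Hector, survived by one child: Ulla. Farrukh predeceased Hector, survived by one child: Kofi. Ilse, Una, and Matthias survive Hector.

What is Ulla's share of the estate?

The entire $517,500 passes to the siblings and their issue.
Counting each half-blood sibling's line as half a unit, there are 9/2 units in $517,500, so one unit is $115,000. Whole-blood lines (Ilse, Una, Matthias, and Farrukh) take $115,000 each; half-blood lines (Hamish) take $57,500 each.
Hamish's share ($57,500) passes entirely to Ulla.
Farrukh's share ($115,000) passes entirely to Kofi.

Ulla receives $57,500.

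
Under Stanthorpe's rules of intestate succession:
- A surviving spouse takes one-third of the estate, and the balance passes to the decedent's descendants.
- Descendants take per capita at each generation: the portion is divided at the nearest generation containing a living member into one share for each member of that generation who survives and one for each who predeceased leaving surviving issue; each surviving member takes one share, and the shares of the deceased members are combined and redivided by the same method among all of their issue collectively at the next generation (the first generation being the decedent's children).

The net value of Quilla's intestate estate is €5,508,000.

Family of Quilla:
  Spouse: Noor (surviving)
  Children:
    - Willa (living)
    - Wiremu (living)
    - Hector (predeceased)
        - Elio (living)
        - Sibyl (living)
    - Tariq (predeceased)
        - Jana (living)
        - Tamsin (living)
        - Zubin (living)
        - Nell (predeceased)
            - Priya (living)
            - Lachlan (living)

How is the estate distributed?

Noor: €1,836,000; Willa: €918,000; Wiremu: €918,000; Elio: €306,000; Sibyl: €306,000; Jana: €306,000; Tamsin: €306,000; Zubin: €306,000; Priya: €153,000; Lachlan: €153,000

Noor takes one-third of €5,508,000 = €1,836,000. The remaining €3,672,000 passes to the descendants.
The descendants' portion (€3,672,000) is divided at the children's generation into 4 shares of €918,000. Willa and Wiremu each take €918,000. The 2 shares of the deceased (Hector and Tariq) are combined into a pool of €1,836,000.
That pool (€1,836,000) is divided at the grandchildren's generation into 6 shares of €306,000. Elio, Sibyl, Jana, Tamsin, and Zubin each take €306,000. The remaining share for the deceased Nell (€306,000) is carried to the next generation.
That pool (€306,000) is divided at the great-grandchildren's generation equally among Priya and Lachlan: €153,000 each.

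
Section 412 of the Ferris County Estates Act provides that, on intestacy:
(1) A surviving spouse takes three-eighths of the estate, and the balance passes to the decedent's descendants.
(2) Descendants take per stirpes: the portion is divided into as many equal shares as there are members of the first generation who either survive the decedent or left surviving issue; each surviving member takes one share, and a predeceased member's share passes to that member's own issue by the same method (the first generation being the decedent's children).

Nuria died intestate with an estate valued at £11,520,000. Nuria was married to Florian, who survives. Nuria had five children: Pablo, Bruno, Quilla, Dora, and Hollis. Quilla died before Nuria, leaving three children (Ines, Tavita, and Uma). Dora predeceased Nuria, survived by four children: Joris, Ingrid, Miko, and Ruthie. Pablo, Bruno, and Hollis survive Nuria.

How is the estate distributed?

Florian: £4,320,000; Pablo: £1,440,000; Bruno: £1,440,000; Ines: £480,000; Tavita: £480,000; Uma: £480,000; Joris: £360,000; Ingrid: £360,000; Miko: £360,000; Ruthie: £360,000; Hollis: £1,440,000

Florian takes three-eighths of £11,520,000 = £4,320,000. The remaining £7,200,000 passes to the descendants.
The descendants' portion (£7,200,000) is divided into 5 shares of £1,440,000: Pablo, Bruno, and Hollis each take £1,440,000; Quilla's £1,440,000 share passes to Quilla's issue; Dora's £1,440,000 share passes to Dora's issue.
Quilla's share (£1,440,000) is divided into 3 shares of £480,000: Ines, Tavita, and Uma each take £480,000.
Dora's share (£1,440,000) is divided into 4 shares of £360,000: Joris, Ingrid, Miko, and Ruthie each take £360,000.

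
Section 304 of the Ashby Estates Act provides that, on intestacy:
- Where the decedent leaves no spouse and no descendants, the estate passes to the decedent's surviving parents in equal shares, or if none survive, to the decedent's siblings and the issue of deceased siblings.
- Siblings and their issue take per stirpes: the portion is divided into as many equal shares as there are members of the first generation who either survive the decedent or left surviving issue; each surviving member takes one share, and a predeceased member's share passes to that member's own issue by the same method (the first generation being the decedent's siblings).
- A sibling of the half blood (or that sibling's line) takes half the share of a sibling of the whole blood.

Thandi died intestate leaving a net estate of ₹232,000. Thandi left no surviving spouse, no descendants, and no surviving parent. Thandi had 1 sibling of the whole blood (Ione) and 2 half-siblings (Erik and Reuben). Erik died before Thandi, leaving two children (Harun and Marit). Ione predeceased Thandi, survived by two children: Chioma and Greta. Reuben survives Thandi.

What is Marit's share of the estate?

The entire ₹232,000 passes to the siblings and their issue.
Counting each half-blood sibling's line as half a unit, there are 2 units in ₹232,000, so one unit is ₹116,000. Whole-blood lines (Ione) take ₹116,000 each; half-blood lines (Erik and Reuben) take ₹58,000 each.
Erik's share (₹58,000) is divided into 2 shares of ₹29,000: Harun and Marit each take ₹29,000.
Ione's share (₹116,000) is divided into 2 shares of ₹58,000: Chioma and Greta each take ₹58,000.

Marit receives ₹29,000.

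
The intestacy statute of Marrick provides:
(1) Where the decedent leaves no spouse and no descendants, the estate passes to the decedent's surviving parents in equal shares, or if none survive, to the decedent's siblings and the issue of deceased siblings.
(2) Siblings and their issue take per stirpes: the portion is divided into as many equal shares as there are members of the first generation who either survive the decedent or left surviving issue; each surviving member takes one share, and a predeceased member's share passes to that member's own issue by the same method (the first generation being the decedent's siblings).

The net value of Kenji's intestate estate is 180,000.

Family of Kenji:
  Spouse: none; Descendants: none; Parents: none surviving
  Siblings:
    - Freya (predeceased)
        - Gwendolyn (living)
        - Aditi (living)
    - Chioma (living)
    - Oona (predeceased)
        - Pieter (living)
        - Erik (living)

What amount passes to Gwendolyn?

Gwendolyn receives 30,000.

The entire 180,000 passes to the siblings and their issue.
That amount (180,000) is divided into 3 shares of 60,000: Chioma takes 60,000; Freya's 60,000 share passes to Freya's issue; Oona's 60,000 share passes to Oona's issue.
Freya's share (60,000) is divided into 2 shares of 30,000: Gwendolyn and Aditi each take 30,000.
Oona's share (60,000) is divided into 2 shares of 30,000: Pieter and Erik each take 30,000.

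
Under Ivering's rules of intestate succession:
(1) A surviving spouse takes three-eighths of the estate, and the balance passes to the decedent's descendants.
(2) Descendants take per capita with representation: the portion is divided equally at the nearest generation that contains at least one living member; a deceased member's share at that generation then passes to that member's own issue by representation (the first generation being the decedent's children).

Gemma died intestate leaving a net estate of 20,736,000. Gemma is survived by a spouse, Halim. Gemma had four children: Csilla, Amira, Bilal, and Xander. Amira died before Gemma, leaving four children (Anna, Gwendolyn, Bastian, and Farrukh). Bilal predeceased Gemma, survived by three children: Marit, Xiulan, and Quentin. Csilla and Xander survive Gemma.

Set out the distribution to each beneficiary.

Halim: 7,776,000; Csilla: 3,240,000; Anna: 810,000; Gwendolyn: 810,000; Bastian: 810,000; Farrukh: 810,000; Marit: 1,080,000; Xiulan: 1,080,000; Quentin: 1,080,000; Xander: 3,240,000

Halim takes three-eighths of 20,736,000 = 7,776,000. The remaining 12,960,000 passes to the descendants.
The descendants' portion (12,960,000) is divided into 4 shares of 3,240,000: Csilla and Xander each take 3,240,000; Amira's 3,240,000 share passes to Amira's issue; Bilal's 3,240,000 share passes to Bilal's issue.
Amira's share (3,240,000) is divided into 4 shares of 810,000: Anna, Gwendolyn, Bastian, and Farrukh each take 810,000.
Bilal's share (3,240,000) is divided into 3 shares of 1,080,000: Marit, Xiulan, and Quentin each take 1,080,000.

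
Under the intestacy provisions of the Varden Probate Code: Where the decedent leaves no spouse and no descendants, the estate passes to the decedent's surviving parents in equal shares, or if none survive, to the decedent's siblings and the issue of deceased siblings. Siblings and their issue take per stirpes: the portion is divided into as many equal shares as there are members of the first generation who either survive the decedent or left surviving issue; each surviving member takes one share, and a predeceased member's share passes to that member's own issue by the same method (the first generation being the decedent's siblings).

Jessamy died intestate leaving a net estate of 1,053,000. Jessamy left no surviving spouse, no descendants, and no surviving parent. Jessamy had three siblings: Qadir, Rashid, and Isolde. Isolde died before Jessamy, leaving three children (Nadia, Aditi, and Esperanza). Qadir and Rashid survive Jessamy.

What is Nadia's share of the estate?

The entire 1,053,000 passes to the siblings and their issue.
That amount (1,053,000) is divided into 3 shares of 351,000: Qadir and Rashid each take 351,000; Isolde's 351,000 share passes to Isolde's issue.
Isolde's share (351,000) is divided into 3 shares of 117,000: Nadia, Aditi, and Esperanza each take 117,000.

Nadia receives 117,000.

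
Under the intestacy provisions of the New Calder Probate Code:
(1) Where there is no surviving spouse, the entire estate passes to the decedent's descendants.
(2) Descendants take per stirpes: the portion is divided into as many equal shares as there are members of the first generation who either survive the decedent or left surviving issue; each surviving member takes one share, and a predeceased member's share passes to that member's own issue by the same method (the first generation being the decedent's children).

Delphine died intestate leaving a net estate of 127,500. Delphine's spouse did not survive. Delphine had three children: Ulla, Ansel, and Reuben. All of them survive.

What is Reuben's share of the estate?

The entire 127,500 passes to the descendants.
That amount (127,500) is divided into 3 shares of 42,500: Ulla, Ansel, and Reuben each take 42,500.

Reuben receives 42,500.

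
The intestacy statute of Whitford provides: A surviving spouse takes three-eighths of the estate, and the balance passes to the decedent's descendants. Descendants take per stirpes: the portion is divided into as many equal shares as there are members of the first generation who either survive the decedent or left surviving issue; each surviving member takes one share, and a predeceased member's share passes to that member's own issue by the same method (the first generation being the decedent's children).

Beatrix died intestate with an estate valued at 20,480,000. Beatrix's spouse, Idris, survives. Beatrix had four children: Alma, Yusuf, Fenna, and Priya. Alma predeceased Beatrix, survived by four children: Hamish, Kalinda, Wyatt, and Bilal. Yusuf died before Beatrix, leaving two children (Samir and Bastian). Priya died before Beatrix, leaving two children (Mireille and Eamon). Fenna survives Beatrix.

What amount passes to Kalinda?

Kalinda receives 800,000.

Idris takes three-eighths of 20,480,000 = 7,680,000. The remaining 12,800,000 passes to the descendants.
The descendants' portion (12,800,000) is divided into 4 shares of 3,200,000: Fenna takes 3,200,000; Alma's 3,200,000 share passes to Alma's issue; Yusuf's 3,200,000 share passes to Yusuf's issue; Priya's 3,200,000 share passes to Priya's issue.
Alma's share (3,200,000) is divided into 4 shares of 800,000: Hamish, Kalinda, Wyatt, and Bilal each take 800,000.
Yusuf's share (3,200,000) is divided into 2 shares of 1,600,000: Samir and Bastian each take 1,600,000.
Priya's share (3,200,000) is divided into 2 shares of 1,600,000: Mireille and Eamon each take 1,600,000.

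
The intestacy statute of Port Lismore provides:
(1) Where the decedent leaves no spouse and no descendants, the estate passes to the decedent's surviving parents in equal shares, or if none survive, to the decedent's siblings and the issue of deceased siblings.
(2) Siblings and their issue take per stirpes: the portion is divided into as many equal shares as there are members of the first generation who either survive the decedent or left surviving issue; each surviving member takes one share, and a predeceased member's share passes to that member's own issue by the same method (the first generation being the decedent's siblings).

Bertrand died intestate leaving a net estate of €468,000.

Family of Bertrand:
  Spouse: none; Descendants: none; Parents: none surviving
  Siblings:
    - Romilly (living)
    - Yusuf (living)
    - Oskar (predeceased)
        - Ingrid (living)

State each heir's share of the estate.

Romilly: €156,000; Yusuf: €156,000; Ingrid: €156,000

The entire €468,000 passes to the siblings and their issue.
That amount (€468,000) is divided into 3 shares of €156,000: Romilly and Yusuf each take €156,000; Oskar's €156,000 share passes to Oskar's issue.
Oskar's share (€156,000) passes entirely to Ingrid.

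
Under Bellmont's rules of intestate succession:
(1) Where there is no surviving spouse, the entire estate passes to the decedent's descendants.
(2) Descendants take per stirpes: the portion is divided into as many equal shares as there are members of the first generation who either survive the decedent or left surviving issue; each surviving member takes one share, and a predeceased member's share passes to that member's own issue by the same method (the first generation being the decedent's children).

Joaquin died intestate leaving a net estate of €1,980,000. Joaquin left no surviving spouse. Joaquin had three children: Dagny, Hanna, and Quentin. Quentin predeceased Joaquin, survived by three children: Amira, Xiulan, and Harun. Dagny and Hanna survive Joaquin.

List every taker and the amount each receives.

Dagny: €660,000; Hanna: €660,000; Amira: €220,000; Xiulan: €220,000; Harun: €220,000

The entire €1,980,000 passes to the descendants.
That amount (€1,980,000) is divided into 3 shares of €660,000: Dagny and Hanna each take €660,000; Quentin's €660,000 share passes to Quentin's issue.
Quentin's share (€660,000) is divided into 3 shares of €220,000: Amira, Xiulan, and Harun each take €220,000.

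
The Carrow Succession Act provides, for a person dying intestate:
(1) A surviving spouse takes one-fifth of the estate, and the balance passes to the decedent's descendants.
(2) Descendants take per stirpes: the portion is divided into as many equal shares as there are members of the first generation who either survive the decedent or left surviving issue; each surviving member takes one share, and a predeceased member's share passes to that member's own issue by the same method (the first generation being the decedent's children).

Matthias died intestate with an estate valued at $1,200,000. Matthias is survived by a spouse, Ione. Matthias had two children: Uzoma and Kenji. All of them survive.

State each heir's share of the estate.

Ione takes one-fifth of $1,200,000 = $240,000. The remaining $960,000 passes to the descendants.
The descendants' portion ($960,000) is divided into 2 shares of $480,000: Uzoma and Kenji each take $480,000.

Ione: $240,000; Uzoma: $480,000; Kenji: $480,000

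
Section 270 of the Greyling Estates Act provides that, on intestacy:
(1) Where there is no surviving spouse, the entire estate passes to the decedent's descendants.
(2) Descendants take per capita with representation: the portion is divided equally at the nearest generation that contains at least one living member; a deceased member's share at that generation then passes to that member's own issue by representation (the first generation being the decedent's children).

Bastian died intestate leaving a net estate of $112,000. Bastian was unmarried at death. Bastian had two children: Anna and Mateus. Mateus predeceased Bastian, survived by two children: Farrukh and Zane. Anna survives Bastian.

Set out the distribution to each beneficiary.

The entire $112,000 passes to the descendants.
That amount ($112,000) is divided into 2 shares of $56,000: Anna takes $56,000; Mateus's $56,000 share passes to Mateus's issue.
Mateus's share ($56,000) is divided into 2 shares of $28,000: Farrukh and Zane each take $28,000.

Anna: $56,000; Farrukh: $28,000; Zane: $28,000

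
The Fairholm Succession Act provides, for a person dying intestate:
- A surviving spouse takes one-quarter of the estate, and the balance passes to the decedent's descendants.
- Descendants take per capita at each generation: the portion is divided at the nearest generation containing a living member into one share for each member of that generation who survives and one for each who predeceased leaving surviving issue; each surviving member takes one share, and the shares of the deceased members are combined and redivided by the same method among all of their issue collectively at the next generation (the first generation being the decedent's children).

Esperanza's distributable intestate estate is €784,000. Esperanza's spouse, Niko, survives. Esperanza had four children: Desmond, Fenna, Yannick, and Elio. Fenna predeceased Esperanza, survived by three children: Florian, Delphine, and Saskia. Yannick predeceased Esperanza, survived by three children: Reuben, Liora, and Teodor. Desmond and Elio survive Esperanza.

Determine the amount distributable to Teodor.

Teodor receives €49,000.

Niko takes one-quarter of €784,000 = €196,000. The remaining €588,000 passes to the descendants.
The descendants' portion (€588,000) is divided at the children's generation into 4 shares of €147,000. Desmond and Elio each take €147,000. The 2 shares of the deceased (Fenna and Yannick) are combined into a pool of €294,000.
That pool (€294,000) is divided at the grandchildren's generation equally among Florian, Delphine, Saskia, Reuben, Liora, and Teodor: €49,000 each.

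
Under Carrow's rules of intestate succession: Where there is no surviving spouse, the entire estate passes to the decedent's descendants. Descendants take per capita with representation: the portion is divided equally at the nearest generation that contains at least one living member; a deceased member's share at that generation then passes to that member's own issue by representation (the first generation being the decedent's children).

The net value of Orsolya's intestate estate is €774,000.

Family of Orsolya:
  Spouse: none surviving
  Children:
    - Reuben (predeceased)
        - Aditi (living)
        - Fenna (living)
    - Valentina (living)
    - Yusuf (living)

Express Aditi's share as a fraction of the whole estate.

The entire €774,000 passes to the descendants.
That amount (€774,000) is divided into 3 shares of €258,000: Valentina and Yusuf each take €258,000; Reuben's €258,000 share passes to Reuben's issue.
Reuben's share (€258,000) is divided into 2 shares of €129,000: Aditi and Fenna each take €129,000.

Aditi receives 1/6 of the estate.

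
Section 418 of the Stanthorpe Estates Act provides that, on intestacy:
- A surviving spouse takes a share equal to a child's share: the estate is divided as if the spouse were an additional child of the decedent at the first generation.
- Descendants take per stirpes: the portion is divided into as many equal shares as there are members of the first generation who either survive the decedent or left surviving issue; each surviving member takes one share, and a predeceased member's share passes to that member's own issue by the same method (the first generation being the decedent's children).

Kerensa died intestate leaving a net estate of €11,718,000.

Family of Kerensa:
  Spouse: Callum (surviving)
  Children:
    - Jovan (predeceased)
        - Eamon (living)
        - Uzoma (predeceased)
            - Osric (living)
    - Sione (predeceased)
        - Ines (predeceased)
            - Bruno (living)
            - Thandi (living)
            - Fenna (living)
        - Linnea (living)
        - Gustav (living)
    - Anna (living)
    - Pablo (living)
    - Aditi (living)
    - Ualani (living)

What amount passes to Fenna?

Fenna receives €186,000.

The spouse counts as an additional share at the children's level, so there are 7 primary shares of €1,674,000. Callum takes one such share (€1,674,000).
The children's combined portion (€10,044,000) is divided into 6 shares of €1,674,000: Anna, Pablo, Aditi, and Ualani each take €1,674,000; Jovan's €1,674,000 share passes to Jovan's issue; Sione's €1,674,000 share passes to Sione's issue.
Jovan's share (€1,674,000) is divided into 2 shares of €837,000: Eamon takes €837,000; Uzoma's €837,000 share passes to Uzoma's issue.
Uzoma's share (€837,000) passes entirely to Osric.
Sione's share (€1,674,000) is divided into 3 shares of €558,000: Linnea and Gustav each take €558,000; Ines's €558,000 share passes to Ines's issue.
Ines's share (€558,000) is divided into 3 shares of €186,000: Bruno, Thandi, and Fenna each take €186,000.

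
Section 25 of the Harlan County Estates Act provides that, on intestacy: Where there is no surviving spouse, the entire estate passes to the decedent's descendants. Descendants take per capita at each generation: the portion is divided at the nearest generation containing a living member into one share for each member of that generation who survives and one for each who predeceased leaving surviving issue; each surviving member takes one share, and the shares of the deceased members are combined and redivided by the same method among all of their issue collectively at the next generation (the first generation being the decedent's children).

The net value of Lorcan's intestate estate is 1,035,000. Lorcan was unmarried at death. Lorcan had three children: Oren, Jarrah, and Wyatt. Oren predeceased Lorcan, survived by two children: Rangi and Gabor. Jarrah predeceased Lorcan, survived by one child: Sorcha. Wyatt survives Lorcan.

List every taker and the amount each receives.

The entire 1,035,000 passes to the descendants.
That amount (1,035,000) is divided at the children's generation into 3 shares of 345,000. Wyatt takes 345,000. The 2 shares of the deceased (Oren and Jarrah) are combined into a pool of 690,000.
That pool (690,000) is divided at the grandchildren's generation equally among Rangi, Gabor, and Sorcha: 230,000 each.

Rangi: 230,000; Gabor: 230,000; Sorcha: 230,000; Wyatt: 345,000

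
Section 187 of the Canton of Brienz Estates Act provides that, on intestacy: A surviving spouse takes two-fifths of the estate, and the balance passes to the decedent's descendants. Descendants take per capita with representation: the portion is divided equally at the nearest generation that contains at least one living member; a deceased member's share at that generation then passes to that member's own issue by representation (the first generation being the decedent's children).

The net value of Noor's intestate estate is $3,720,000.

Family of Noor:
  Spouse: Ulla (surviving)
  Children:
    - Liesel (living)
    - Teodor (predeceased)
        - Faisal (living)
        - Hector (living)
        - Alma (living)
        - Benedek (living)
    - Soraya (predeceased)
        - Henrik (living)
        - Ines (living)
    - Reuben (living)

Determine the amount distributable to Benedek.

Benedek receives $139,500.

Ulla takes two-fifths of $3,720,000 = $1,488,000. The remaining $2,232,000 passes to the descendants.
The descendants' portion ($2,232,000) is divided into 4 shares of $558,000: Liesel and Reuben each take $558,000; Teodor's $558,000 share passes to Teodor's issue; Soraya's $558,000 share passes to Soraya's issue.
Teodor's share ($558,000) is divided into 4 shares of $139,500: Faisal, Hector, Alma, and Benedek each take $139,500.
Soraya's share ($558,000) is divided into 2 shares of $279,000: Henrik and Ines each take $279,000.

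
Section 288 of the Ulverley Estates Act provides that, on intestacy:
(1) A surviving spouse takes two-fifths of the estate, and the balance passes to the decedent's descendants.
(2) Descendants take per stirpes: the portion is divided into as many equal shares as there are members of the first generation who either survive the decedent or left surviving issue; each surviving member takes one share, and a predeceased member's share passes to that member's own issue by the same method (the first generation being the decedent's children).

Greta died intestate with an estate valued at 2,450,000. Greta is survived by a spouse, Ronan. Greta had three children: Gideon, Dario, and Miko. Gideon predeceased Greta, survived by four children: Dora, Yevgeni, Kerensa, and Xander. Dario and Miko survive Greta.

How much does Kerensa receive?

Ronan takes two-fifths of 2,450,000 = 980,000. The remaining 1,470,000 passes to the descendants.
The descendants' portion (1,470,000) is divided into 3 shares of 490,000: Dario and Miko each take 490,000; Gideon's 490,000 share passes to Gideon's issue.
Gideon's share (490,000) is divided into 4 shares of 122,500: Dora, Yevgeni, Kerensa, and Xander each take 122,500.

Kerensa receives 122,500.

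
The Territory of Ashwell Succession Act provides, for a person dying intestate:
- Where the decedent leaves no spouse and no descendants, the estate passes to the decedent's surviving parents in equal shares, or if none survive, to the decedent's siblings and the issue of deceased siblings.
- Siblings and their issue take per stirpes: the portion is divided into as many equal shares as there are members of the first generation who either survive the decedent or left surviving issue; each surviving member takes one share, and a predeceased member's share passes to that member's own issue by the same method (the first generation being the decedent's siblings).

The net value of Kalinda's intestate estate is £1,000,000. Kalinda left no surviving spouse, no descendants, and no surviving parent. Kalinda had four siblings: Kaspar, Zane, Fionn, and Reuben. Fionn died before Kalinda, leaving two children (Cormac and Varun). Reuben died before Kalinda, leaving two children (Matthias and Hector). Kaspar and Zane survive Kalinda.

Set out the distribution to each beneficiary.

The entire £1,000,000 passes to the siblings and their issue.
That amount (£1,000,000) is divided into 4 shares of £250,000: Kaspar and Zane each take £250,000; Fionn's £250,000 share passes to Fionn's issue; Reuben's £250,000 share passes to Reuben's issue.
Fionn's share (£250,000) is divided into 2 shares of £125,000: Cormac and Varun each take £125,000.
Reuben's share (£250,000) is divided into 2 shares of £125,000: Matthias and Hector each take £125,000.

Kaspar: £250,000; Zane: £250,000; Cormac: £125,000; Varun: £125,000; Matthias: £125,000; Hector: £125,000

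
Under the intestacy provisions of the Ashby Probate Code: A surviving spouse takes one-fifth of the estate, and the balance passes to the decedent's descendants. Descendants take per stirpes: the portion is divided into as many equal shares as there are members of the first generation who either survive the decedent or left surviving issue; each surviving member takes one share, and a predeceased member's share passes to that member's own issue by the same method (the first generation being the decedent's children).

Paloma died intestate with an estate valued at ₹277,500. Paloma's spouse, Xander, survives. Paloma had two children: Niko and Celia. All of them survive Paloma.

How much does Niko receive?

Xander takes one-fifth of ₹277,500 = ₹55,500. The remaining ₹222,000 passes to the descendants.
The descendants' portion (₹222,000) is divided into 2 shares of ₹111,000: Niko and Celia each take ₹111,000.

Niko receives ₹111,000.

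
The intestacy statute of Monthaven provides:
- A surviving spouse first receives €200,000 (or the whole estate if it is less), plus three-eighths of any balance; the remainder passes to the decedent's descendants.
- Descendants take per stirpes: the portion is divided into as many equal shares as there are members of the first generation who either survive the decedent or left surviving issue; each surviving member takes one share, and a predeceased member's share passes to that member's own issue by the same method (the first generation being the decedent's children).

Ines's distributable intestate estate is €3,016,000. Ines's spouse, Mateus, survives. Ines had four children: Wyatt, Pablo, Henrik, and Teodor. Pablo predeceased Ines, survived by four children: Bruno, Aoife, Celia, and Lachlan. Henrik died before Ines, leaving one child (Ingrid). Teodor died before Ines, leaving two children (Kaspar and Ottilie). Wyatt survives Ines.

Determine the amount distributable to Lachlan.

Mateus first takes €200,000, leaving a balance of €2,816,000. Mateus then takes three-eighths of the balance (€1,056,000), for a total of €1,256,000. The remaining €1,760,000 passes to the descendants.
The descendants' portion (€1,760,000) is divided into 4 shares of €440,000: Wyatt takes €440,000; Pablo's €440,000 share passes to Pablo's issue; Henrik's €440,000 share passes to Henrik's issue; Teodor's €440,000 share passes to Teodor's issue.
Pablo's share (€440,000) is divided into 4 shares of €110,000: Bruno, Aoife, Celia, and Lachlan each take €110,000.
Henrik's share (€440,000) passes entirely to Ingrid.
Teodor's share (€440,000) is divided into 2 shares of €220,000: Kaspar and Ottilie each take €220,000.

Lachlan receives €110,000.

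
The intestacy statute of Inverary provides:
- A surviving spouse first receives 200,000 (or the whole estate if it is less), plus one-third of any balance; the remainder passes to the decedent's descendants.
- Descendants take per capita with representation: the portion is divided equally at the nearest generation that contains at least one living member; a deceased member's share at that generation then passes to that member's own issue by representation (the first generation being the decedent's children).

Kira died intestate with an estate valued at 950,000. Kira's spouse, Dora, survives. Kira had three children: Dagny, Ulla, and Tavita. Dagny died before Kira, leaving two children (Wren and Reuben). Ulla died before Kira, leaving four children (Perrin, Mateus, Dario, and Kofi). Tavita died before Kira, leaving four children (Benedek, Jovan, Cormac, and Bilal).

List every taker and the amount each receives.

Dora first takes 200,000, leaving a balance of 750,000. Dora then takes one-third of the balance (250,000), for a total of 450,000. The remaining 500,000 passes to the descendants.
No child survives, so the initial division is made at the grandchildren's generation.
The descendants' portion (500,000) is divided into 10 shares of 50,000: Wren, Reuben, Perrin, Mateus, Dario, Kofi, Benedek, Jovan, Cormac, and Bilal each take 50,000.

Dora: 450,000; Wren: 50,000; Reuben: 50,000; Perrin: 50,000; Mateus: 50,000; Dario: 50,000; Kofi: 50,000; Benedek: 50,000; Jovan: 50,000; Cormac: 50,000; Bilal: 50,000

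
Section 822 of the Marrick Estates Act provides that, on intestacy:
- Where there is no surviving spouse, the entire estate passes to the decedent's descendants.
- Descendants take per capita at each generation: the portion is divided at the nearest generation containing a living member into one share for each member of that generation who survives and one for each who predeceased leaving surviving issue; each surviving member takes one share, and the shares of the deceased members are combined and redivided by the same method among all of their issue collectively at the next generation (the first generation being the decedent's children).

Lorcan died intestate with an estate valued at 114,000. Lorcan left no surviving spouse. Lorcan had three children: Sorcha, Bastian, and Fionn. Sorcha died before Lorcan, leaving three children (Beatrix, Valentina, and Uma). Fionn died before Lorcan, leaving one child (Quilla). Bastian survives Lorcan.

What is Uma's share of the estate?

The entire 114,000 passes to the descendants.
That amount (114,000) is divided at the children's generation into 3 shares of 38,000. Bastian takes 38,000. The 2 shares of the deceased (Sorcha and Fionn) are combined into a pool of 76,000.
That pool (76,000) is divided at the grandchildren's generation equally among Beatrix, Valentina, Uma, and Quilla: 19,000 each.

Uma receives 19,000.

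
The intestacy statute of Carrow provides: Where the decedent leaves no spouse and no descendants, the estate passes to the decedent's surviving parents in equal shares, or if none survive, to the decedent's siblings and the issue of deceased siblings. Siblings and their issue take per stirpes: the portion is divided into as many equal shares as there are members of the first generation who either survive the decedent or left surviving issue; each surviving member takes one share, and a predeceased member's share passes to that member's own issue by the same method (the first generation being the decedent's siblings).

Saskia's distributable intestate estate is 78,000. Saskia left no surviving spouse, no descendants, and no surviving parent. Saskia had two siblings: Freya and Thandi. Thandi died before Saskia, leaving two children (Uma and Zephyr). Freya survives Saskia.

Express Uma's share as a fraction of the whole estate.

Uma receives 1/4 of the estate.

The entire 78,000 passes to the siblings and their issue.
That amount (78,000) is divided into 2 shares of 39,000: Freya takes 39,000; Thandi's 39,000 share passes to Thandi's issue.
Thandi's share (39,000) is divided into 2 shares of 19,500: Uma and Zephyr each take 19,500.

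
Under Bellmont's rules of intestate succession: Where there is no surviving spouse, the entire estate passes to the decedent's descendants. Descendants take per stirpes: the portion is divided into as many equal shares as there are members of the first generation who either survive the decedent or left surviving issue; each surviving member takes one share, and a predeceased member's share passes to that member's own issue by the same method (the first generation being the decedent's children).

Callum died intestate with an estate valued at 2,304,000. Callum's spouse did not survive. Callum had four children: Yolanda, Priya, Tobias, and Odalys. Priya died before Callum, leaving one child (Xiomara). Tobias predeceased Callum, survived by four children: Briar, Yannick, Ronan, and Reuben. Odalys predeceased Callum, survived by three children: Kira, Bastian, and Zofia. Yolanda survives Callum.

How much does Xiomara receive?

The entire 2,304,000 passes to the descendants.
That amount (2,304,000) is divided into 4 shares of 576,000: Yolanda takes 576,000; Priya's 576,000 share passes to Priya's issue; Tobias's 576,000 share passes to Tobias's issue; Odalys's 576,000 share passes to Odalys's issue.
Priya's share (576,000) passes entirely to Xiomara.
Tobias's share (576,000) is divided into 4 shares of 144,000: Briar, Yannick, Ronan, and Reuben each take 144,000.
Odalys's share (576,000) is divided into 3 shares of 192,000: Kira, Bastian, and Zofia each take 192,000.

Xiomara receives 576,000.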